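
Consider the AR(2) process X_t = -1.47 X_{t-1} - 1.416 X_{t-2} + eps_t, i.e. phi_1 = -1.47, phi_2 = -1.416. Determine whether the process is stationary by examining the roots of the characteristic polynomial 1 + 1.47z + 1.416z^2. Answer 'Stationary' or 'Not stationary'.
\text{Not stationary}

The AR(p) characteristic polynomial is P(z) = 1 + 1.47z + 1.416z^2.
Stationarity requires all roots to lie outside the unit circle, i.e. |z| > 1 for every root.
Set 1 + (1.47) z + (1.416) z^2 = 0, i.e. a z^2 + b z + c = 0 with a = 1.416, b = 1.47, c = 1.
Discriminant D = b^2 - 4ac = (1.47)^2 - 4*(1.416)*1 = 2.1609 - (5.664) = -3.5031.
D < 0, so the roots are the complex-conjugate pair z = (-b +/- i sqrt(-D)) / (2a) = -0.5191 +/- 0.6609i.
For a conjugate pair |z|^2 = z * conj(z) = (product of roots) = c/a = 1/(1.416) = 0.706215, so |z| = sqrt(0.706215) = 0.8404 for both roots.
Moduli of all roots: 0.8404, 0.8404.
All moduli strictly greater than 1? No.
Verdict: Not stationary.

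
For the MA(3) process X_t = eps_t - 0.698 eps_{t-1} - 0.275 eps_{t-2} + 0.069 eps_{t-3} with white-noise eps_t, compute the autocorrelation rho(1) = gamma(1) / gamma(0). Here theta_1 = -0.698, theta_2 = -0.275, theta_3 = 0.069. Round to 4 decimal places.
\rho(1) = -0.3349

For an MA(q) process with theta_0 = 1, the autocovariance is
  gamma(k) = sigma^2 * sum_{i=0..q-k} theta_i * theta_{i+k},
and rho(k) = gamma(k) / gamma(0). Sigma^2 cancels.
  numerator   = (1)*(-0.698) + (-0.698)*(-0.275) + (-0.275)*(0.069) = -0.525025.
  denominator = (1)^2 + (-0.698)^2 + (-0.275)^2 + (0.069)^2 = 1.56759.
  rho(1) = -0.525025 / 1.56759 = -0.3349.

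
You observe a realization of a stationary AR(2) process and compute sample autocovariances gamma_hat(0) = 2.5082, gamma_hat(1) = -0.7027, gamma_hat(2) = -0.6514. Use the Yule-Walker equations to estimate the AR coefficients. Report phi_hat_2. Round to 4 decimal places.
\hat\phi_{2} = -0.3670

The Yule-Walker equations for an AR(p) process read, in matrix form,
  Gamma_p phi = r_p,   with   (Gamma_p)_{ij} = gamma(|i - j|),
                       (r_p)_i = gamma(i),   i,j = 1..p.
Substitute the sample gammas (Toeplitz matrix and right-hand side of size 2):
  Gamma_p = [[2.5082, -0.7027], [-0.7027, 2.5082]]
  r_p     = [-0.7027, -0.6514]
Written out:
  2.5082 phi_1 - 0.7027 phi_2 = -0.7027
  -0.7027 phi_1 + 2.5082 phi_2 = -0.6514
Solve by Cramer's rule:
  det = gamma(0)^2 - gamma(1)^2 = (2.5082)^2 - (-0.7027)^2 = 6.29106724 - 0.49378729 = 5.79727995
  phi_hat_1 = [gamma(1) gamma(0) - gamma(1) gamma(2)] / det = [(-0.7027)(2.5082) - (-0.7027)(-0.6514)] / 5.79727995 = -2.22025092 / 5.79727995 = -0.383
  phi_hat_2 = [gamma(0) gamma(2) - gamma(1)^2] / det = [(2.5082)(-0.6514) - (-0.7027)^2] / 5.79727995 = -2.12762877 / 5.79727995 = -0.367
So phi_hat = [-0.3830, -0.3670].
Therefore phi_hat_2 = -0.3670.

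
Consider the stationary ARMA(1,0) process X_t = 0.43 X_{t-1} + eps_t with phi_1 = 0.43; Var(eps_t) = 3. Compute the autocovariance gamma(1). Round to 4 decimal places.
\gamma(1) = 1.5826

Multiply the model equation by X_{t-k} and take expectations. With theta_0 = psi_0 = 1 and psi_j the MA(infinity) weights, this gives
  gamma(k) - sum_i phi_i gamma(k-i) = c_k,
  c_k = sigma^2 * sum_{j=k..q} theta_j psi_{j-k}   (c_k = 0 for k > q),
using gamma(-m) = gamma(m).
Pure AR (q = 0): c_0 = sigma^2 = 3, c_k = 0 for k >= 1.
Equations for k = 0 and k = 1 (AR order 1):
  gamma(0) = phi_1 gamma(1) + c_0
  gamma(1) = phi_1 gamma(0) + c_1
Substituting the second into the first: gamma(0) (1 - phi_1^2) = c_0 + phi_1 c_1, so
  gamma(0) = c_0 / (1 - phi_1^2) = 3 / (1 - (0.43)^2) = 3 / 0.8151 = 3.68053.
  gamma(1) = phi_1 gamma(0) = (0.43)(3.68053) = 1.582628.
Therefore gamma(1) = 1.5826 (to 4 decimal places).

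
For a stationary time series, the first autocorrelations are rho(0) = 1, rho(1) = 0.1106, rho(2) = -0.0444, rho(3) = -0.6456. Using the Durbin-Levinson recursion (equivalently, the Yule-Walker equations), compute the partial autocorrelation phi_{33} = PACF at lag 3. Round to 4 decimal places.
\phi_{33} = -0.6440

The PACF at lag k is phi_{kk}, the last component of the solution
to the Yule-Walker system G_k phi = r_k where
  (G_k)_{ij} = rho(|i - j|), (r_k)_i = rho(i), i,j = 1..k.
Equivalently, Durbin-Levinson gives phi_{kk} iteratively:
  phi_{11} = rho(1)
  phi_{kk} = [rho(k) - sum_{j=1..k-1} phi_{k-1,j} rho(k-j)]
            / [1 - sum_{j=1..k-1} phi_{k-1,j} rho(j)],
  phi_{k,j} = phi_{k-1,j} - phi_{kk} phi_{k-1,k-j},  j = 1..k-1.
Step k = 1:
  phi_11 = rho(1) = 0.1106.
Step k = 2:
  phi_22 = [rho(2) - phi_11 rho(1)] / [1 - phi_11 rho(1)] = [-0.0444 - (0.1106)(0.1106)] / [1 - (0.1106)(0.1106)]
         = -0.05663236 / 0.98776764 = -0.057334.
  Update: phi_21 = phi_11 - phi_22 phi_11 = 0.1106 - (-0.057334)(0.1106) = 0.116941.
Step k = 3:
  phi_33 = [rho(3) - phi_21 rho(2) - phi_22 rho(1)] / [1 - phi_21 rho(1) - phi_22 rho(2)]
    numerator   = -0.6456 - (0.116941)(-0.0444) - (-0.057334)(0.1106) = -0.63406671
    denominator = 1 - (0.116941)(0.1106) - (-0.057334)(-0.0444) = 0.9845207
  phi_33 = -0.63406671 / 0.9845207 = -0.644.
Therefore phi_{33} = -0.6440.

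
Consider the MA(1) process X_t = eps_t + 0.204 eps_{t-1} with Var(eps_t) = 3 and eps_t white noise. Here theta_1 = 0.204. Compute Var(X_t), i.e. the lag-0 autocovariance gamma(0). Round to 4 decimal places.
\gamma(0) = 3.1248

For an MA(q) process X_t = eps_t + sum_i theta_i eps_{t-i} with
Var(eps_t) = sigma^2, the variance is
  gamma(0) = sigma^2 * (1 + sum_i theta_i^2).
  sum_i theta_i^2 = (0.204)^2 = 0.041616.
  gamma(0) = 3 * (1 + 0.041616) = 3 * 1.041616 = 3.124848, which rounds to 3.1248.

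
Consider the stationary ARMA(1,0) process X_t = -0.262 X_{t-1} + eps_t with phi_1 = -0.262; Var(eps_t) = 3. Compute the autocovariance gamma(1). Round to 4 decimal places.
\gamma(1) = -0.8439

Multiply the model equation by X_{t-k} and take expectations. With theta_0 = psi_0 = 1 and psi_j the MA(infinity) weights, this gives
  gamma(k) - sum_i phi_i gamma(k-i) = c_k,
  c_k = sigma^2 * sum_{j=k..q} theta_j psi_{j-k}   (c_k = 0 for k > q),
using gamma(-m) = gamma(m).
Pure AR (q = 0): c_0 = sigma^2 = 3, c_k = 0 for k >= 1.
Equations for k = 0 and k = 1 (AR order 1):
  gamma(0) = phi_1 gamma(1) + c_0
  gamma(1) = phi_1 gamma(0) + c_1
Substituting the second into the first: gamma(0) (1 - phi_1^2) = c_0 + phi_1 c_1, so
  gamma(0) = c_0 / (1 - phi_1^2) = 3 / (1 - (-0.262)^2) = 3 / 0.931356 = 3.22111.
  gamma(1) = phi_1 gamma(0) = (-0.262)(3.22111) = -0.843931.
Therefore gamma(1) = -0.8439 (to 4 decimal places).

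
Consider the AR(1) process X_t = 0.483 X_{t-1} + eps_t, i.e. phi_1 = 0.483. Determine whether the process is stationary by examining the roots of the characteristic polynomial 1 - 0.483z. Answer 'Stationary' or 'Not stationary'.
\text{Stationary}

The AR(p) characteristic polynomial is P(z) = 1 - 0.483z.
Stationarity requires all roots to lie outside the unit circle, i.e. |z| > 1 for every root.
This is linear in z: 1 + (-0.483) z = 0  =>  z = -1/(-0.483) = 2.070393,  |z| = 2.070393.
Moduli of all roots: 2.0704.
All moduli strictly greater than 1? Yes.
Verdict: Stationary.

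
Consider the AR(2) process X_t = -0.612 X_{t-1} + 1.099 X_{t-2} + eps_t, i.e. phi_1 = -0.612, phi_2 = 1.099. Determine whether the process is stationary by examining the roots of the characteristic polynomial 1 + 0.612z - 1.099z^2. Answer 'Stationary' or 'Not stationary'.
\text{Not stationary}

The AR(p) characteristic polynomial is P(z) = 1 + 0.612z - 1.099z^2.
Stationarity requires all roots to lie outside the unit circle, i.e. |z| > 1 for every root.
Set 1 + (0.612) z + (-1.099) z^2 = 0, i.e. a z^2 + b z + c = 0 with a = -1.099, b = 0.612, c = 1.
Discriminant D = b^2 - 4ac = (0.612)^2 - 4*(-1.099)*1 = 0.374544 - (-4.396) = 4.770544.
D >= 0, so the roots are real: z = (-b +/- sqrt(D)) / (2a) = (-0.612 +/- 2.184158) / (-2.198).
  z_1 = (-0.612 + 2.184158) / (-2.198) = -0.7153,   |z_1| = 0.7153.
  z_2 = (-0.612 - 2.184158) / (-2.198) = 1.2721,   |z_2| = 1.2721.
Moduli of all roots: 0.7153, 1.2721.
All moduli strictly greater than 1? No.
Verdict: Not stationary.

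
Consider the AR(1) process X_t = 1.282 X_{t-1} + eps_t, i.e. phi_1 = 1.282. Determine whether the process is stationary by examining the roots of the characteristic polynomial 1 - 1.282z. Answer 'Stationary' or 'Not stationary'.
\text{Not stationary}

The AR(p) characteristic polynomial is P(z) = 1 - 1.282z.
Stationarity requires all roots to lie outside the unit circle, i.e. |z| > 1 for every root.
This is linear in z: 1 + (-1.282) z = 0  =>  z = -1/(-1.282) = 0.780031,  |z| = 0.780031.
Moduli of all roots: 0.7800.
All moduli strictly greater than 1? No.
Verdict: Not stationary.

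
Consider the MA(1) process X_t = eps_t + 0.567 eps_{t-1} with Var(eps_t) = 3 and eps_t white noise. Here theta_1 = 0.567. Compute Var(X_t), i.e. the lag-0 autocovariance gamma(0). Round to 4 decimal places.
\gamma(0) = 3.9645

For an MA(q) process X_t = eps_t + sum_i theta_i eps_{t-i} with
Var(eps_t) = sigma^2, the variance is
  gamma(0) = sigma^2 * (1 + sum_i theta_i^2).
  sum_i theta_i^2 = (0.567)^2 = 0.321489.
  gamma(0) = 3 * (1 + 0.321489) = 3 * 1.321489 = 3.964467, which rounds to 3.9645.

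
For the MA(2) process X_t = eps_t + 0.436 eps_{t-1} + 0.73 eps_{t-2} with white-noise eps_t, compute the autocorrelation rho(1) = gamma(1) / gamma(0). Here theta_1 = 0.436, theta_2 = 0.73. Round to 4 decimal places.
\rho(1) = 0.4378

For an MA(q) process with theta_0 = 1, the autocovariance is
  gamma(k) = sigma^2 * sum_{i=0..q-k} theta_i * theta_{i+k},
and rho(k) = gamma(k) / gamma(0). Sigma^2 cancels.
  numerator   = (1)*(0.436) + (0.436)*(0.73) = 0.75428.
  denominator = (1)^2 + (0.436)^2 + (0.73)^2 = 1.722996.
  rho(1) = 0.75428 / 1.722996 = 0.4378.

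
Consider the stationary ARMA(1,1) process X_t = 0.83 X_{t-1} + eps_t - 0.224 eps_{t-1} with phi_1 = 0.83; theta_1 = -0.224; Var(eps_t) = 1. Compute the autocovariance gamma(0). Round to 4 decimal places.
\gamma(0) = 2.1804

Multiply the model equation by X_{t-k} and take expectations. With theta_0 = psi_0 = 1 and psi_j the MA(infinity) weights, this gives
  gamma(k) - sum_i phi_i gamma(k-i) = c_k,
  c_k = sigma^2 * sum_{j=k..q} theta_j psi_{j-k}   (c_k = 0 for k > q),
using gamma(-m) = gamma(m).
psi-weights needed (psi_j = theta_j + sum_i phi_i psi_{j-i}):
  psi_1 = theta_1 + phi_1 = -0.224 + (0.83) = 0.606
Right-hand sides:
  c_0 = sigma^2 (1 + theta_1 psi_1) = 1 * (1 + (-0.224)(0.606)) = 1 * 0.864256 = 0.864256
  c_1 = sigma^2 theta_1 = 1 * (-0.224) = -0.224
  c_2 = 0
Equations for k = 0 and k = 1 (AR order 1):
  gamma(0) = phi_1 gamma(1) + c_0
  gamma(1) = phi_1 gamma(0) + c_1
Substituting the second into the first: gamma(0) (1 - phi_1^2) = c_0 + phi_1 c_1, so
  gamma(0) = (c_0 + phi_1 c_1) / (1 - phi_1^2) = (0.864256 + (0.83)(-0.224)) / (1 - (0.83)^2) = 0.678336 / 0.3111 = 2.180444.
Therefore gamma(0) = 2.1804 (to 4 decimal places).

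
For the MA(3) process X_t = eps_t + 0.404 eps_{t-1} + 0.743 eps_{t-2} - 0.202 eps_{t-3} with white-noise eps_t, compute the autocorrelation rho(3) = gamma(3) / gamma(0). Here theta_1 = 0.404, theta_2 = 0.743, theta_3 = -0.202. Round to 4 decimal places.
\rho(3) = -0.1150

For an MA(q) process with theta_0 = 1, the autocovariance is
  gamma(k) = sigma^2 * sum_{i=0..q-k} theta_i * theta_{i+k},
and rho(k) = gamma(k) / gamma(0). Sigma^2 cancels.
  numerator   = (1)*(-0.202) = -0.202.
  denominator = (1)^2 + (0.404)^2 + (0.743)^2 + (-0.202)^2 = 1.756069.
  rho(3) = -0.202 / 1.756069 = -0.1150.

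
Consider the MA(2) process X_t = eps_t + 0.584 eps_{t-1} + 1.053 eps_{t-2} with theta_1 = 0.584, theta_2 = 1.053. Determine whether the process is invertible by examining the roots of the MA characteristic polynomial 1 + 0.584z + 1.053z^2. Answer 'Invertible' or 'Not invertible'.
\text{Not invertible}

The MA(q) characteristic polynomial is P(z) = 1 + 0.584z + 1.053z^2.
Invertibility requires all roots to lie outside the unit circle, i.e. |z| > 1 for every root.
Set 1 + (0.584) z + (1.053) z^2 = 0, i.e. a z^2 + b z + c = 0 with a = 1.053, b = 0.584, c = 1.
Discriminant D = b^2 - 4ac = (0.584)^2 - 4*(1.053)*1 = 0.341056 - (4.212) = -3.870944.
D < 0, so the roots are the complex-conjugate pair z = (-b +/- i sqrt(-D)) / (2a) = -0.2773 +/- 0.9342i.
For a conjugate pair |z|^2 = z * conj(z) = (product of roots) = c/a = 1/(1.053) = 0.949668, so |z| = sqrt(0.949668) = 0.9745 for both roots.
Moduli of all roots: 0.9745, 0.9745.
All moduli strictly greater than 1? No.
Verdict: Not invertible.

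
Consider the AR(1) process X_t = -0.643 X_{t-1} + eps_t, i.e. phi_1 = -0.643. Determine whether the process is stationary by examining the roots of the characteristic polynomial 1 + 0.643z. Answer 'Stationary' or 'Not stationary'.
\text{Stationary}

The AR(p) characteristic polynomial is P(z) = 1 + 0.643z.
Stationarity requires all roots to lie outside the unit circle, i.e. |z| > 1 for every root.
This is linear in z: 1 + (0.643) z = 0  =>  z = -1/(0.643) = -1.55521,  |z| = 1.55521.
Moduli of all roots: 1.5552.
All moduli strictly greater than 1? Yes.
Verdict: Stationary.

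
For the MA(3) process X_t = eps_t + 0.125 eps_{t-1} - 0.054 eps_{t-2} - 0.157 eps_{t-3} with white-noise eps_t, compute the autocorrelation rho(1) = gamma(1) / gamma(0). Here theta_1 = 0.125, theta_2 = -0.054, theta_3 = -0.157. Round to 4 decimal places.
\rho(1) = 0.1215

For an MA(q) process with theta_0 = 1, the autocovariance is
  gamma(k) = sigma^2 * sum_{i=0..q-k} theta_i * theta_{i+k},
and rho(k) = gamma(k) / gamma(0). Sigma^2 cancels.
  numerator   = (1)*(0.125) + (0.125)*(-0.054) + (-0.054)*(-0.157) = 0.126728.
  denominator = (1)^2 + (0.125)^2 + (-0.054)^2 + (-0.157)^2 = 1.04319.
  rho(1) = 0.126728 / 1.04319 = 0.1215.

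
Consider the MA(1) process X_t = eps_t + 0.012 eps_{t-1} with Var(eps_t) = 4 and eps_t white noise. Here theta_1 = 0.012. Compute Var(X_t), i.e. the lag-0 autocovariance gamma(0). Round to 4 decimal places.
\gamma(0) = 4.0006

For an MA(q) process X_t = eps_t + sum_i theta_i eps_{t-i} with
Var(eps_t) = sigma^2, the variance is
  gamma(0) = sigma^2 * (1 + sum_i theta_i^2).
  sum_i theta_i^2 = (0.012)^2 = 0.000144.
  gamma(0) = 4 * (1 + 0.000144) = 4 * 1.000144 = 4.000576, which rounds to 4.0006.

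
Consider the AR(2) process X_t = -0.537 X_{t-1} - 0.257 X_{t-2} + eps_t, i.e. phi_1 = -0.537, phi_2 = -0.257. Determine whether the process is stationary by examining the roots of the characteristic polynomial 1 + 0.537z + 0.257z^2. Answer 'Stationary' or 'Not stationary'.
\text{Stationary}

The AR(p) characteristic polynomial is P(z) = 1 + 0.537z + 0.257z^2.
Stationarity requires all roots to lie outside the unit circle, i.e. |z| > 1 for every root.
Set 1 + (0.537) z + (0.257) z^2 = 0, i.e. a z^2 + b z + c = 0 with a = 0.257, b = 0.537, c = 1.
Discriminant D = b^2 - 4ac = (0.537)^2 - 4*(0.257)*1 = 0.288369 - (1.028) = -0.739631.
D < 0, so the roots are the complex-conjugate pair z = (-b +/- i sqrt(-D)) / (2a) = -1.0447 +/- 1.6732i.
For a conjugate pair |z|^2 = z * conj(z) = (product of roots) = c/a = 1/(0.257) = 3.891051, so |z| = sqrt(3.891051) = 1.9726 for both roots.
Moduli of all roots: 1.9726, 1.9726.
All moduli strictly greater than 1? Yes.
Verdict: Stationary.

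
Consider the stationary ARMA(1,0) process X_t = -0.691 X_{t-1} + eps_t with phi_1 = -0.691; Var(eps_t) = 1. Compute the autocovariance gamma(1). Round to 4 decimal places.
\gamma(1) = -1.3224

Multiply the model equation by X_{t-k} and take expectations. With theta_0 = psi_0 = 1 and psi_j the MA(infinity) weights, this gives
  gamma(k) - sum_i phi_i gamma(k-i) = c_k,
  c_k = sigma^2 * sum_{j=k..q} theta_j psi_{j-k}   (c_k = 0 for k > q),
using gamma(-m) = gamma(m).
Pure AR (q = 0): c_0 = sigma^2 = 1, c_k = 0 for k >= 1.
Equations for k = 0 and k = 1 (AR order 1):
  gamma(0) = phi_1 gamma(1) + c_0
  gamma(1) = phi_1 gamma(0) + c_1
Substituting the second into the first: gamma(0) (1 - phi_1^2) = c_0 + phi_1 c_1, so
  gamma(0) = c_0 / (1 - phi_1^2) = 1 / (1 - (-0.691)^2) = 1 / 0.522519 = 1.913806.
  gamma(1) = phi_1 gamma(0) = (-0.691)(1.913806) = -1.32244.
Therefore gamma(1) = -1.3224 (to 4 decimal places).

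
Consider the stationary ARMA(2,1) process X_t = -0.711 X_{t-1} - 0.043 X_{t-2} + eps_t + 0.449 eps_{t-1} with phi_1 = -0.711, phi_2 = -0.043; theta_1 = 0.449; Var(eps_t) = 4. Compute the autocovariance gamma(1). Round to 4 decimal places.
\gamma(1) = -1.2862

Multiply the model equation by X_{t-k} and take expectations. With theta_0 = psi_0 = 1 and psi_j the MA(infinity) weights, this gives
  gamma(k) - sum_i phi_i gamma(k-i) = c_k,
  c_k = sigma^2 * sum_{j=k..q} theta_j psi_{j-k}   (c_k = 0 for k > q),
using gamma(-m) = gamma(m).
psi-weights needed (psi_j = theta_j + sum_i phi_i psi_{j-i}):
  psi_1 = theta_1 + phi_1 = 0.449 + (-0.711) = -0.262
Right-hand sides:
  c_0 = sigma^2 (1 + theta_1 psi_1) = 4 * (1 + (0.449)(-0.262)) = 4 * 0.882362 = 3.529448
  c_1 = sigma^2 theta_1 = 4 * (0.449) = 1.796
  c_2 = 0
Equations for k = 0, 1, 2 (AR order 2, c_2 = 0):
  (E0) gamma(0) = phi_1 gamma(1) + phi_2 gamma(2) + c_0
  (E1) gamma(1) = phi_1 gamma(0) + phi_2 gamma(1) + c_1
  (E2) gamma(2) = phi_1 gamma(1) + phi_2 gamma(0)
From (E1): gamma(1) = A gamma(0) + B with
  A = phi_1 / (1 - phi_2) = -0.711 / 1.043 = -0.681687,   B = c_1 / (1 - phi_2) = 1.796 / 1.043 = 1.721956.
Insert (E2) into (E0): gamma(0) (1 - phi_2^2) = phi_1 (1 + phi_2) gamma(1) + c_0.
  phi_1 (1 + phi_2) = (-0.711)(0.957) = -0.680427,   1 - phi_2^2 = 0.998151.
Replace gamma(1) by A gamma(0) + B and collect gamma(0):
  gamma(0) [0.998151 - (-0.680427)(-0.681687)] = (-0.680427)(1.721956) + 3.529448
  gamma(0) * 0.534312 = 2.357783
  gamma(0) = 2.357783 / 0.534312 = 4.412741.
  gamma(1) = A gamma(0) + B = (-0.681687)(4.412741) + (1.721956) = -1.286154.
Therefore gamma(1) = -1.2862 (to 4 decimal places).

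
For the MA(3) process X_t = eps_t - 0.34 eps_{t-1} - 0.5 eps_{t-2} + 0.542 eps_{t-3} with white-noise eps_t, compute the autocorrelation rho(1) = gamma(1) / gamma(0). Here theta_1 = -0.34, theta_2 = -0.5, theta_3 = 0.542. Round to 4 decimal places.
\rho(1) = -0.2658

For an MA(q) process with theta_0 = 1, the autocovariance is
  gamma(k) = sigma^2 * sum_{i=0..q-k} theta_i * theta_{i+k},
and rho(k) = gamma(k) / gamma(0). Sigma^2 cancels.
  numerator   = (1)*(-0.34) + (-0.34)*(-0.5) + (-0.5)*(0.542) = -0.441.
  denominator = (1)^2 + (-0.34)^2 + (-0.5)^2 + (0.542)^2 = 1.659364.
  rho(1) = -0.441 / 1.659364 = -0.2658.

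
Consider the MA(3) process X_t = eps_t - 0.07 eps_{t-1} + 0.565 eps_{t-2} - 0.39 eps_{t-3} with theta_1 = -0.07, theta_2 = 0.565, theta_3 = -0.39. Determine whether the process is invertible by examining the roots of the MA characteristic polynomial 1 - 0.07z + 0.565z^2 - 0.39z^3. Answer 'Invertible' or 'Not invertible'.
\text{Invertible}

The MA(q) characteristic polynomial is P(z) = 1 - 0.07z + 0.565z^2 - 0.39z^3.
Invertibility requires all roots to lie outside the unit circle, i.e. |z| > 1 for every root.
Degree 3: look for a simple real root z0 first, then factor out (1 - z/z0) and solve the remaining quadratic.
Testing z0 = 2: P(2) = 1 + (-0.07)(2) + (0.565)(2)^2 + (-0.39)(2)^3
  = 1 + (-0.14) + (2.26) + (-3.12) = 0.  So z_0 = 2 is a root, |z_0| = 2.
Divide out the factor (1 - 0.5 z) = (1 - z/z0) (since 1/z0 = 0.5):
  P(z) = (1 - 0.5 z)(1 + (0.43) z + (0.78) z^2)
  [check: z-coef 0.43 - (0.5) = -0.07; z^2-coef 0.78 - (0.5)(0.43) = 0.565; z^3-coef -(0.5)(0.78) = -0.39.]
Remaining roots from the quadratic factor 1 + (0.43) z + (0.78) z^2:
  Set 1 + (0.43) z + (0.78) z^2 = 0, i.e. a z^2 + b z + c = 0 with a = 0.78, b = 0.43, c = 1.
  Discriminant D = b^2 - 4ac = (0.43)^2 - 4*(0.78)*1 = 0.1849 - (3.12) = -2.9351.
  D < 0, so the roots are the complex-conjugate pair z = (-b +/- i sqrt(-D)) / (2a) = -0.2756 +/- 1.0982i.
  For a conjugate pair |z|^2 = z * conj(z) = (product of roots) = c/a = 1/(0.78) = 1.282051, so |z| = sqrt(1.282051) = 1.1323 for both roots.
Moduli of all roots: 2.0000, 1.1323, 1.1323.
All moduli strictly greater than 1? Yes.
Verdict: Invertible.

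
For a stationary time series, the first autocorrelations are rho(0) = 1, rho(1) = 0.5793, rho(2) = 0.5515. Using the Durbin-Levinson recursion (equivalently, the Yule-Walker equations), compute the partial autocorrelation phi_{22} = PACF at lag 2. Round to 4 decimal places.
\phi_{22} = 0.3250

The PACF at lag k is phi_{kk}, the last component of the solution
to the Yule-Walker system G_k phi = r_k where
  (G_k)_{ij} = rho(|i - j|), (r_k)_i = rho(i), i,j = 1..k.
Equivalently, Durbin-Levinson gives phi_{kk} iteratively:
  phi_{11} = rho(1)
  phi_{kk} = [rho(k) - sum_{j=1..k-1} phi_{k-1,j} rho(k-j)]
            / [1 - sum_{j=1..k-1} phi_{k-1,j} rho(j)],
  phi_{k,j} = phi_{k-1,j} - phi_{kk} phi_{k-1,k-j},  j = 1..k-1.
Step k = 1:
  phi_11 = rho(1) = 0.5793.
Step k = 2:
  phi_22 = [rho(2) - phi_11 rho(1)] / [1 - phi_11 rho(1)] = [0.5515 - (0.5793)(0.5793)] / [1 - (0.5793)(0.5793)]
         = 0.21591151 / 0.66441151 = 0.325.
Therefore phi_{22} = 0.3250.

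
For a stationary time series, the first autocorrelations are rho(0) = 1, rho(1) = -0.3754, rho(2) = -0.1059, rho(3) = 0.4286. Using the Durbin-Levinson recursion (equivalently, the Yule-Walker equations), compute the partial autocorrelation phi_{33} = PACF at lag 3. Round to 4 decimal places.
\phi_{33} = 0.3420

The PACF at lag k is phi_{kk}, the last component of the solution
to the Yule-Walker system G_k phi = r_k where
  (G_k)_{ij} = rho(|i - j|), (r_k)_i = rho(i), i,j = 1..k.
Equivalently, Durbin-Levinson gives phi_{kk} iteratively:
  phi_{11} = rho(1)
  phi_{kk} = [rho(k) - sum_{j=1..k-1} phi_{k-1,j} rho(k-j)]
            / [1 - sum_{j=1..k-1} phi_{k-1,j} rho(j)],
  phi_{k,j} = phi_{k-1,j} - phi_{kk} phi_{k-1,k-j},  j = 1..k-1.
Step k = 1:
  phi_11 = rho(1) = -0.3754.
Step k = 2:
  phi_22 = [rho(2) - phi_11 rho(1)] / [1 - phi_11 rho(1)] = [-0.1059 - (-0.3754)(-0.3754)] / [1 - (-0.3754)(-0.3754)]
         = -0.24682516 / 0.85907484 = -0.287315.
  Update: phi_21 = phi_11 - phi_22 phi_11 = -0.3754 - (-0.287315)(-0.3754) = -0.483258.
Step k = 3:
  phi_33 = [rho(3) - phi_21 rho(2) - phi_22 rho(1)] / [1 - phi_21 rho(1) - phi_22 rho(2)]
    numerator   = 0.4286 - (-0.483258)(-0.1059) - (-0.287315)(-0.3754) = 0.26956489
    denominator = 1 - (-0.483258)(-0.3754) - (-0.287315)(-0.1059) = 0.78815825
  phi_33 = 0.26956489 / 0.78815825 = 0.342.
Therefore phi_{33} = 0.3420.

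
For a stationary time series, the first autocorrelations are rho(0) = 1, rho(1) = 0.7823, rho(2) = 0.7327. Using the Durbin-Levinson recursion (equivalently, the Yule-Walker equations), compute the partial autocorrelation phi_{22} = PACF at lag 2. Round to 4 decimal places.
\phi_{22} = 0.3111

The PACF at lag k is phi_{kk}, the last component of the solution
to the Yule-Walker system G_k phi = r_k where
  (G_k)_{ij} = rho(|i - j|), (r_k)_i = rho(i), i,j = 1..k.
Equivalently, Durbin-Levinson gives phi_{kk} iteratively:
  phi_{11} = rho(1)
  phi_{kk} = [rho(k) - sum_{j=1..k-1} phi_{k-1,j} rho(k-j)]
            / [1 - sum_{j=1..k-1} phi_{k-1,j} rho(j)],
  phi_{k,j} = phi_{k-1,j} - phi_{kk} phi_{k-1,k-j},  j = 1..k-1.
Step k = 1:
  phi_11 = rho(1) = 0.7823.
Step k = 2:
  phi_22 = [rho(2) - phi_11 rho(1)] / [1 - phi_11 rho(1)] = [0.7327 - (0.7823)(0.7823)] / [1 - (0.7823)(0.7823)]
         = 0.12070671 / 0.38800671 = 0.3111.
Therefore phi_{22} = 0.3111.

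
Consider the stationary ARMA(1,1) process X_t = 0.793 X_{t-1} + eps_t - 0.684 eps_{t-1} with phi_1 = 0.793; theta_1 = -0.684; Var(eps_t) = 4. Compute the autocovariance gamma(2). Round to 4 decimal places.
\gamma(2) = 0.4263

Multiply the model equation by X_{t-k} and take expectations. With theta_0 = psi_0 = 1 and psi_j the MA(infinity) weights, this gives
  gamma(k) - sum_i phi_i gamma(k-i) = c_k,
  c_k = sigma^2 * sum_{j=k..q} theta_j psi_{j-k}   (c_k = 0 for k > q),
using gamma(-m) = gamma(m).
psi-weights needed (psi_j = theta_j + sum_i phi_i psi_{j-i}):
  psi_1 = theta_1 + phi_1 = -0.684 + (0.793) = 0.109
Right-hand sides:
  c_0 = sigma^2 (1 + theta_1 psi_1) = 4 * (1 + (-0.684)(0.109)) = 4 * 0.925444 = 3.701776
  c_1 = sigma^2 theta_1 = 4 * (-0.684) = -2.736
  c_2 = 0
Equations for k = 0 and k = 1 (AR order 1):
  gamma(0) = phi_1 gamma(1) + c_0
  gamma(1) = phi_1 gamma(0) + c_1
Substituting the second into the first: gamma(0) (1 - phi_1^2) = c_0 + phi_1 c_1, so
  gamma(0) = (c_0 + phi_1 c_1) / (1 - phi_1^2) = (3.701776 + (0.793)(-2.736)) / (1 - (0.793)^2) = 1.532128 / 0.371151 = 4.128045.
  gamma(1) = phi_1 gamma(0) + c_1 = (0.793)(4.128045) + (-2.736) = 0.53754.
For k = 2 (> q): gamma(2) = phi_1 gamma(1) = (0.793)(0.53754) = 0.426269.
Therefore gamma(2) = 0.4263 (to 4 decimal places).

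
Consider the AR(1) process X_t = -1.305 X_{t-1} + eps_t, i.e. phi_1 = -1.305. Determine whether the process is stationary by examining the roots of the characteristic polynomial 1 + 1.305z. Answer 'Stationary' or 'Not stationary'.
\text{Not stationary}

The AR(p) characteristic polynomial is P(z) = 1 + 1.305z.
Stationarity requires all roots to lie outside the unit circle, i.e. |z| > 1 for every root.
This is linear in z: 1 + (1.305) z = 0  =>  z = -1/(1.305) = -0.766284,  |z| = 0.766284.
Moduli of all roots: 0.7663.
All moduli strictly greater than 1? No.
Verdict: Not stationary.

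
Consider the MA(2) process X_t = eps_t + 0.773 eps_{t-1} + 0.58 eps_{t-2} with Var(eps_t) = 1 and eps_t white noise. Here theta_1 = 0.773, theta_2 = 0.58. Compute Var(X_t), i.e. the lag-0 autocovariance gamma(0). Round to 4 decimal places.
\gamma(0) = 1.9339

For an MA(q) process X_t = eps_t + sum_i theta_i eps_{t-i} with
Var(eps_t) = sigma^2, the variance is
  gamma(0) = sigma^2 * (1 + sum_i theta_i^2).
  sum_i theta_i^2 = (0.773)^2 + (0.58)^2 = 0.597529 + 0.3364 = 0.933929.
  gamma(0) = 1 * (1 + 0.933929) = 1 * 1.933929 = 1.933929, which rounds to 1.9339.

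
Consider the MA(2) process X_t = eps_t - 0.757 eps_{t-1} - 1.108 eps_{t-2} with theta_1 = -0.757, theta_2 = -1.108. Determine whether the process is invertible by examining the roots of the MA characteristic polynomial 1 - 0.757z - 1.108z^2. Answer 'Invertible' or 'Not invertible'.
\text{Not invertible}

The MA(q) characteristic polynomial is P(z) = 1 - 0.757z - 1.108z^2.
Invertibility requires all roots to lie outside the unit circle, i.e. |z| > 1 for every root.
Set 1 + (-0.757) z + (-1.108) z^2 = 0, i.e. a z^2 + b z + c = 0 with a = -1.108, b = -0.757, c = 1.
Discriminant D = b^2 - 4ac = (-0.757)^2 - 4*(-1.108)*1 = 0.573049 - (-4.432) = 5.005049.
D >= 0, so the roots are real: z = (-b +/- sqrt(D)) / (2a) = (0.757 +/- 2.237197) / (-2.216).
  z_1 = (0.757 + 2.237197) / (-2.216) = -1.3512,   |z_1| = 1.3512.
  z_2 = (0.757 - 2.237197) / (-2.216) = 0.668,   |z_2| = 0.668.
Moduli of all roots: 1.3512, 0.6680.
All moduli strictly greater than 1? No.
Verdict: Not invertible.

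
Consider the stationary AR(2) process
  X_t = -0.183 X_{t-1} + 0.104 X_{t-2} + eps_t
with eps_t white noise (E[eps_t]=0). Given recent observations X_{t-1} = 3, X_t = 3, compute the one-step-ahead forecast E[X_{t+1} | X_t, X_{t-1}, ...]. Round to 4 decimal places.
E[X_{t+1} \mid \mathcal F_t] = -0.2370

For an AR(p) model X_t = c + sum_i phi_i X_{t-i} + eps_t, the
one-step-ahead conditional mean is
  E[X_{t+1} | X_t, ...] = c + sum_i phi_i X_{t+1-i}.
Substitute known values:
  E[X_{t+1} | ...] = (-0.183) * (3) + (0.104) * (3)
                   = -0.2370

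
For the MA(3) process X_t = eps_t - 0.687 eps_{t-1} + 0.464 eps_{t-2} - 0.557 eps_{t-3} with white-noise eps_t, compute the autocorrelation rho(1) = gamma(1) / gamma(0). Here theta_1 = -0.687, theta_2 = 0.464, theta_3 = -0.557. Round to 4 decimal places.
\rho(1) = -0.6329

For an MA(q) process with theta_0 = 1, the autocovariance is
  gamma(k) = sigma^2 * sum_{i=0..q-k} theta_i * theta_{i+k},
and rho(k) = gamma(k) / gamma(0). Sigma^2 cancels.
  numerator   = (1)*(-0.687) + (-0.687)*(0.464) + (0.464)*(-0.557) = -1.264216.
  denominator = (1)^2 + (-0.687)^2 + (0.464)^2 + (-0.557)^2 = 1.997514.
  rho(1) = -1.264216 / 1.997514 = -0.6329.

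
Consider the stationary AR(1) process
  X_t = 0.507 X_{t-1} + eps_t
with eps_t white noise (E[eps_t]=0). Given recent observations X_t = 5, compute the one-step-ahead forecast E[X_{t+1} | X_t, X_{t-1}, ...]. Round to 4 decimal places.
E[X_{t+1} \mid \mathcal F_t] = 2.5350

For an AR(p) model X_t = c + sum_i phi_i X_{t-i} + eps_t, the
one-step-ahead conditional mean is
  E[X_{t+1} | X_t, ...] = c + sum_i phi_i X_{t+1-i}.
Substitute known values:
  E[X_{t+1} | ...] = (0.507) * (5)
                   = 2.5350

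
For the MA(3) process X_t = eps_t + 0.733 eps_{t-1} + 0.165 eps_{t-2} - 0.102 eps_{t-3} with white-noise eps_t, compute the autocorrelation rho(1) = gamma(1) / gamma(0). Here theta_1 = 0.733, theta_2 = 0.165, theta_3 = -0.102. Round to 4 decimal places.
\rho(1) = 0.5315

For an MA(q) process with theta_0 = 1, the autocovariance is
  gamma(k) = sigma^2 * sum_{i=0..q-k} theta_i * theta_{i+k},
and rho(k) = gamma(k) / gamma(0). Sigma^2 cancels.
  numerator   = (1)*(0.733) + (0.733)*(0.165) + (0.165)*(-0.102) = 0.837115.
  denominator = (1)^2 + (0.733)^2 + (0.165)^2 + (-0.102)^2 = 1.574918.
  rho(1) = 0.837115 / 1.574918 = 0.5315.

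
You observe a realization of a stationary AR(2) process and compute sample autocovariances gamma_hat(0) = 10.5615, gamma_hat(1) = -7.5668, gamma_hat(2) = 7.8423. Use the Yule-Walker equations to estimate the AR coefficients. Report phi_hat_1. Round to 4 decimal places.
\hat\phi_{1} = -0.3790

The Yule-Walker equations for an AR(p) process read, in matrix form,
  Gamma_p phi = r_p,   with   (Gamma_p)_{ij} = gamma(|i - j|),
                       (r_p)_i = gamma(i),   i,j = 1..p.
Substitute the sample gammas (Toeplitz matrix and right-hand side of size 2):
  Gamma_p = [[10.5615, -7.5668], [-7.5668, 10.5615]]
  r_p     = [-7.5668, 7.8423]
Written out:
  10.5615 phi_1 - 7.5668 phi_2 = -7.5668
  -7.5668 phi_1 + 10.5615 phi_2 = 7.8423
Solve by Cramer's rule:
  det = gamma(0)^2 - gamma(1)^2 = (10.5615)^2 - (-7.5668)^2 = 111.54528225 - 57.25646224 = 54.28882001
  phi_hat_1 = [gamma(1) gamma(0) - gamma(1) gamma(2)] / det = [(-7.5668)(10.5615) - (-7.5668)(7.8423)] / 54.28882001 = -20.57564256 / 54.28882001 = -0.379
  phi_hat_2 = [gamma(0) gamma(2) - gamma(1)^2] / det = [(10.5615)(7.8423) - (-7.5668)^2] / 54.28882001 = 25.56998921 / 54.28882001 = 0.471
So phi_hat = [-0.3790, 0.4710].
Therefore phi_hat_1 = -0.3790.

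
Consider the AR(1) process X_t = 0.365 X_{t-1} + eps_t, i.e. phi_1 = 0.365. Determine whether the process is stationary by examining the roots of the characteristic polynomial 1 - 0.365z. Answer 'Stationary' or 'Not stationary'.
\text{Stationary}

The AR(p) characteristic polynomial is P(z) = 1 - 0.365z.
Stationarity requires all roots to lie outside the unit circle, i.e. |z| > 1 for every root.
This is linear in z: 1 + (-0.365) z = 0  =>  z = -1/(-0.365) = 2.739726,  |z| = 2.739726.
Moduli of all roots: 2.7397.
All moduli strictly greater than 1? Yes.
Verdict: Stationary.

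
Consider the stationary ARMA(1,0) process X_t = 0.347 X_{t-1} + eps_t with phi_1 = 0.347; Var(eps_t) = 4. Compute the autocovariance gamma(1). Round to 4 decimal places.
\gamma(1) = 1.5780

Multiply the model equation by X_{t-k} and take expectations. With theta_0 = psi_0 = 1 and psi_j the MA(infinity) weights, this gives
  gamma(k) - sum_i phi_i gamma(k-i) = c_k,
  c_k = sigma^2 * sum_{j=k..q} theta_j psi_{j-k}   (c_k = 0 for k > q),
using gamma(-m) = gamma(m).
Pure AR (q = 0): c_0 = sigma^2 = 4, c_k = 0 for k >= 1.
Equations for k = 0 and k = 1 (AR order 1):
  gamma(0) = phi_1 gamma(1) + c_0
  gamma(1) = phi_1 gamma(0) + c_1
Substituting the second into the first: gamma(0) (1 - phi_1^2) = c_0 + phi_1 c_1, so
  gamma(0) = c_0 / (1 - phi_1^2) = 4 / (1 - (0.347)^2) = 4 / 0.879591 = 4.547568.
  gamma(1) = phi_1 gamma(0) = (0.347)(4.547568) = 1.578006.
Therefore gamma(1) = 1.5780 (to 4 decimal places).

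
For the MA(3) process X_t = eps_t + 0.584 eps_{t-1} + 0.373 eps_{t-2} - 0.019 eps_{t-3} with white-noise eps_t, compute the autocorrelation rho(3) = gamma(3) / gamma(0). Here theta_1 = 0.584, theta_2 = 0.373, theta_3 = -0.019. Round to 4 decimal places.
\rho(3) = -0.0128

For an MA(q) process with theta_0 = 1, the autocovariance is
  gamma(k) = sigma^2 * sum_{i=0..q-k} theta_i * theta_{i+k},
and rho(k) = gamma(k) / gamma(0). Sigma^2 cancels.
  numerator   = (1)*(-0.019) = -0.019.
  denominator = (1)^2 + (0.584)^2 + (0.373)^2 + (-0.019)^2 = 1.480546.
  rho(3) = -0.019 / 1.480546 = -0.0128.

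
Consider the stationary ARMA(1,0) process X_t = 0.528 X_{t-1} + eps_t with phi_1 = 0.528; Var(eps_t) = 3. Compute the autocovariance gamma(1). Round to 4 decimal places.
\gamma(1) = 2.1963

Multiply the model equation by X_{t-k} and take expectations. With theta_0 = psi_0 = 1 and psi_j the MA(infinity) weights, this gives
  gamma(k) - sum_i phi_i gamma(k-i) = c_k,
  c_k = sigma^2 * sum_{j=k..q} theta_j psi_{j-k}   (c_k = 0 for k > q),
using gamma(-m) = gamma(m).
Pure AR (q = 0): c_0 = sigma^2 = 3, c_k = 0 for k >= 1.
Equations for k = 0 and k = 1 (AR order 1):
  gamma(0) = phi_1 gamma(1) + c_0
  gamma(1) = phi_1 gamma(0) + c_1
Substituting the second into the first: gamma(0) (1 - phi_1^2) = c_0 + phi_1 c_1, so
  gamma(0) = c_0 / (1 - phi_1^2) = 3 / (1 - (0.528)^2) = 3 / 0.721216 = 4.159641.
  gamma(1) = phi_1 gamma(0) = (0.528)(4.159641) = 2.196291.
Therefore gamma(1) = 2.1963 (to 4 decimal places).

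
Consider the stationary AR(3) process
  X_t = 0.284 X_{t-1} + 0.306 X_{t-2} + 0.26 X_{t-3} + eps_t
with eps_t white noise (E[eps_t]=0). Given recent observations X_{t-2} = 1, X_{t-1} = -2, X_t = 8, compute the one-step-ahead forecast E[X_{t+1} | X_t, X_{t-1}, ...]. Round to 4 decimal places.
E[X_{t+1} \mid \mathcal F_t] = 1.9200

For an AR(p) model X_t = c + sum_i phi_i X_{t-i} + eps_t, the
one-step-ahead conditional mean is
  E[X_{t+1} | X_t, ...] = c + sum_i phi_i X_{t+1-i}.
Substitute known values:
  E[X_{t+1} | ...] = (0.284) * (8) + (0.306) * (-2) + (0.26) * (1)
                   = 1.9200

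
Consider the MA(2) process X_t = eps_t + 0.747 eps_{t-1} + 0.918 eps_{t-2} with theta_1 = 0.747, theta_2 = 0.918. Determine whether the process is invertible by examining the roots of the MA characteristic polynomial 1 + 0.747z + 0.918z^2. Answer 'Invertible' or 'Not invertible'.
\text{Invertible}

The MA(q) characteristic polynomial is P(z) = 1 + 0.747z + 0.918z^2.
Invertibility requires all roots to lie outside the unit circle, i.e. |z| > 1 for every root.
Set 1 + (0.747) z + (0.918) z^2 = 0, i.e. a z^2 + b z + c = 0 with a = 0.918, b = 0.747, c = 1.
Discriminant D = b^2 - 4ac = (0.747)^2 - 4*(0.918)*1 = 0.558009 - (3.672) = -3.113991.
D < 0, so the roots are the complex-conjugate pair z = (-b +/- i sqrt(-D)) / (2a) = -0.4069 +/- 0.9611i.
For a conjugate pair |z|^2 = z * conj(z) = (product of roots) = c/a = 1/(0.918) = 1.089325, so |z| = sqrt(1.089325) = 1.0437 for both roots.
Moduli of all roots: 1.0437, 1.0437.
All moduli strictly greater than 1? Yes.
Verdict: Invertible.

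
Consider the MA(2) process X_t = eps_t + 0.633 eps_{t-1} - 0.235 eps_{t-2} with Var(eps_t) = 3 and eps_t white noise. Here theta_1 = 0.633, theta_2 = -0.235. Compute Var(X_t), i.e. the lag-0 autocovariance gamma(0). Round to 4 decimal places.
\gamma(0) = 4.3677

For an MA(q) process X_t = eps_t + sum_i theta_i eps_{t-i} with
Var(eps_t) = sigma^2, the variance is
  gamma(0) = sigma^2 * (1 + sum_i theta_i^2).
  sum_i theta_i^2 = (0.633)^2 + (-0.235)^2 = 0.400689 + 0.055225 = 0.455914.
  gamma(0) = 3 * (1 + 0.455914) = 3 * 1.455914 = 4.367742, which rounds to 4.3677.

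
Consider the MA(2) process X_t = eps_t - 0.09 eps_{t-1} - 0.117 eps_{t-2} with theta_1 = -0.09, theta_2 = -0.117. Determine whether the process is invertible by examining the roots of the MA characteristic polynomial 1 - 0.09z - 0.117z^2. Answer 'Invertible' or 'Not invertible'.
\text{Invertible}

The MA(q) characteristic polynomial is P(z) = 1 - 0.09z - 0.117z^2.
Invertibility requires all roots to lie outside the unit circle, i.e. |z| > 1 for every root.
Set 1 + (-0.09) z + (-0.117) z^2 = 0, i.e. a z^2 + b z + c = 0 with a = -0.117, b = -0.09, c = 1.
Discriminant D = b^2 - 4ac = (-0.09)^2 - 4*(-0.117)*1 = 0.0081 - (-0.468) = 0.4761.
D >= 0, so the roots are real: z = (-b +/- sqrt(D)) / (2a) = (0.09 +/- 0.69) / (-0.234).
  z_1 = (0.09 + 0.69) / (-0.234) = -3.3333,   |z_1| = 3.3333.
  z_2 = (0.09 - 0.69) / (-0.234) = 2.5641,   |z_2| = 2.5641.
Moduli of all roots: 3.3333, 2.5641.
All moduli strictly greater than 1? Yes.
Verdict: Invertible.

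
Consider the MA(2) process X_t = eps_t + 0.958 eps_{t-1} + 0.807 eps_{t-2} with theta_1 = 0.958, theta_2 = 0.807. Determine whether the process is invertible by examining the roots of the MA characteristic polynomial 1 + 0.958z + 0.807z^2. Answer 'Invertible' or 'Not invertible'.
\text{Invertible}

The MA(q) characteristic polynomial is P(z) = 1 + 0.958z + 0.807z^2.
Invertibility requires all roots to lie outside the unit circle, i.e. |z| > 1 for every root.
Set 1 + (0.958) z + (0.807) z^2 = 0, i.e. a z^2 + b z + c = 0 with a = 0.807, b = 0.958, c = 1.
Discriminant D = b^2 - 4ac = (0.958)^2 - 4*(0.807)*1 = 0.917764 - (3.228) = -2.310236.
D < 0, so the roots are the complex-conjugate pair z = (-b +/- i sqrt(-D)) / (2a) = -0.5936 +/- 0.9417i.
For a conjugate pair |z|^2 = z * conj(z) = (product of roots) = c/a = 1/(0.807) = 1.239157, so |z| = sqrt(1.239157) = 1.1132 for both roots.
Moduli of all roots: 1.1132, 1.1132.
All moduli strictly greater than 1? Yes.
Verdict: Invertible.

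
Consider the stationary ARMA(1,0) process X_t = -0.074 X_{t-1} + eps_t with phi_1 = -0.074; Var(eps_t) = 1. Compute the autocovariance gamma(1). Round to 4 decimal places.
\gamma(1) = -0.0744

Multiply the model equation by X_{t-k} and take expectations. With theta_0 = psi_0 = 1 and psi_j the MA(infinity) weights, this gives
  gamma(k) - sum_i phi_i gamma(k-i) = c_k,
  c_k = sigma^2 * sum_{j=k..q} theta_j psi_{j-k}   (c_k = 0 for k > q),
using gamma(-m) = gamma(m).
Pure AR (q = 0): c_0 = sigma^2 = 1, c_k = 0 for k >= 1.
Equations for k = 0 and k = 1 (AR order 1):
  gamma(0) = phi_1 gamma(1) + c_0
  gamma(1) = phi_1 gamma(0) + c_1
Substituting the second into the first: gamma(0) (1 - phi_1^2) = c_0 + phi_1 c_1, so
  gamma(0) = c_0 / (1 - phi_1^2) = 1 / (1 - (-0.074)^2) = 1 / 0.994524 = 1.005506.
  gamma(1) = phi_1 gamma(0) = (-0.074)(1.005506) = -0.074407.
Therefore gamma(1) = -0.0744 (to 4 decimal places).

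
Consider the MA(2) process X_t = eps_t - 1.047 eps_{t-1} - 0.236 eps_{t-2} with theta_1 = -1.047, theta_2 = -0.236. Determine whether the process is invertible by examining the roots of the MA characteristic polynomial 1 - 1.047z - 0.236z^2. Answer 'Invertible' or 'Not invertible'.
\text{Not invertible}

The MA(q) characteristic polynomial is P(z) = 1 - 1.047z - 0.236z^2.
Invertibility requires all roots to lie outside the unit circle, i.e. |z| > 1 for every root.
Set 1 + (-1.047) z + (-0.236) z^2 = 0, i.e. a z^2 + b z + c = 0 with a = -0.236, b = -1.047, c = 1.
Discriminant D = b^2 - 4ac = (-1.047)^2 - 4*(-0.236)*1 = 1.096209 - (-0.944) = 2.040209.
D >= 0, so the roots are real: z = (-b +/- sqrt(D)) / (2a) = (1.047 +/- 1.428359) / (-0.472).
  z_1 = (1.047 + 1.428359) / (-0.472) = -5.2444,   |z_1| = 5.2444.
  z_2 = (1.047 - 1.428359) / (-0.472) = 0.808,   |z_2| = 0.808.
Moduli of all roots: 5.2444, 0.8080.
All moduli strictly greater than 1? No.
Verdict: Not invertible.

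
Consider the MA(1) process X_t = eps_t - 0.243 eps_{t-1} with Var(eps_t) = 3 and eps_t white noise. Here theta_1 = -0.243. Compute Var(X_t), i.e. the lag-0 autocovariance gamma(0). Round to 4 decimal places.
\gamma(0) = 3.1771

For an MA(q) process X_t = eps_t + sum_i theta_i eps_{t-i} with
Var(eps_t) = sigma^2, the variance is
  gamma(0) = sigma^2 * (1 + sum_i theta_i^2).
  sum_i theta_i^2 = (-0.243)^2 = 0.059049.
  gamma(0) = 3 * (1 + 0.059049) = 3 * 1.059049 = 3.177147, which rounds to 3.1771.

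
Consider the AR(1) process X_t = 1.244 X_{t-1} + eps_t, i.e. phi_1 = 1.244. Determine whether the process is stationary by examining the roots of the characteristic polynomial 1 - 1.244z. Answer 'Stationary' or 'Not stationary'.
\text{Not stationary}

The AR(p) characteristic polynomial is P(z) = 1 - 1.244z.
Stationarity requires all roots to lie outside the unit circle, i.e. |z| > 1 for every root.
This is linear in z: 1 + (-1.244) z = 0  =>  z = -1/(-1.244) = 0.803859,  |z| = 0.803859.
Moduli of all roots: 0.8039.
All moduli strictly greater than 1? No.
Verdict: Not stationary.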